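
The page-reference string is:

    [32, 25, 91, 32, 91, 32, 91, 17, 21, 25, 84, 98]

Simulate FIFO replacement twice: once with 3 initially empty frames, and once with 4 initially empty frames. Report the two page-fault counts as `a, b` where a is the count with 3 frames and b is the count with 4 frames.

3 frames: F F F . . . . F F F F F → 8 faults.
4 frames: F F F . . . . F F . F F → 7 faults.
7 < 8: adding a frame reduced faults, as is typical.

8, 7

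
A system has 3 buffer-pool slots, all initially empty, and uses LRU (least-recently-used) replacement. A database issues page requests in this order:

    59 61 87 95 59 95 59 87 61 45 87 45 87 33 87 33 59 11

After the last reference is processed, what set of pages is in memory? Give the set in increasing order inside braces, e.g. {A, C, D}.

59 → miss, frames {59}
61 → miss, frames {59,61}
87 → miss, frames {59,61,87}
95 → miss, evict 59, frames {61,87,95}
59 → miss, evict 61, frames {87,95,59}
95 → hit
59 → hit
87 → hit
61 → miss, evict 95, frames {59,87,61}
45 → miss, evict 59, frames {87,61,45}
87 → hit
45 → hit
87 → hit
33 → miss, evict 61, frames {45,87,33}
87 → hit
33 → hit
59 → miss, evict 45, frames {87,33,59}
11 → miss, evict 87, frames {33,59,11}

{11, 33, 59}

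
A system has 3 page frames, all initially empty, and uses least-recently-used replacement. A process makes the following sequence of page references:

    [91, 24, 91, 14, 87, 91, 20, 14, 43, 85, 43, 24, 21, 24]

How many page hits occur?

91 → miss, frames (91)
24 → miss, frames (91 24)
91 → hit
14 → miss, frames (24 91 14)
87 → miss, evict 24, frames (91 14 87)
91 → hit
20 → miss, evict 14, frames (87 91 20)
14 → miss, evict 87, frames (91 20 14)
43 → miss, evict 91, frames (20 14 43)
85 → miss, evict 20, frames (14 43 85)
43 → hit
24 → miss, evict 14, frames (85 43 24)
21 → miss, evict 85, frames (43 24 21)
24 → hit
Hits: 4.

4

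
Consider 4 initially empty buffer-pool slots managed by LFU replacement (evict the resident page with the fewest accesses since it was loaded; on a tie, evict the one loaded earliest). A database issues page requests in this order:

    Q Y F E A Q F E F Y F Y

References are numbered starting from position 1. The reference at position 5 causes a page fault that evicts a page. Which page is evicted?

Q

pos 1: Q: miss, frames (Q)
pos 2: Y: miss, frames (Q Y)
pos 3: F: miss, frames (Q Y F)
pos 4: E: miss, frames (Q Y F E)
pos 5: A: miss, evict Q, frames (Y F E A)
At position 5, page Q is evicted.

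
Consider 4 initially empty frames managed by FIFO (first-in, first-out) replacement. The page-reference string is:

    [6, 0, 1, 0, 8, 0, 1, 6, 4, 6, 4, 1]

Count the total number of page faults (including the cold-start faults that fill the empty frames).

6: miss, frames [6]
0: miss, frames [6, 0]
1: miss, frames [6, 0, 1]
0: hit
8: miss, frames [6, 0, 1, 8]
0: hit
1: hit
6: hit
4: miss, evict 6, frames [0, 1, 8, 4]
6: miss, evict 0, frames [1, 8, 4, 6]
4: hit
1: hit
Page faults: 6.

6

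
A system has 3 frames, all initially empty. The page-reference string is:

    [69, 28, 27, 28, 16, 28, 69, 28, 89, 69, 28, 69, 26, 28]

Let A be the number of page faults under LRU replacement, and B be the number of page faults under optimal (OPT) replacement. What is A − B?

Under LRU: F F F . F . F . F . . . F . → 7 faults.
Under OPT: F F F . F . . . F . . . F . → 6 faults.
A − B = 7 − 6 = 1.

1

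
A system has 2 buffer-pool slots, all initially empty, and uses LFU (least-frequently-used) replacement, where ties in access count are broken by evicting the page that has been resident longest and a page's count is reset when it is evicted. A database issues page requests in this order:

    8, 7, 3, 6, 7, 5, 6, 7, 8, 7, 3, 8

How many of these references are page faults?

8 -> miss, frames (8)
7 -> miss, frames (8 7)
3 -> miss, evict 8, frames (7 3)
6 -> miss, evict 7, frames (3 6)
7 -> miss, evict 3, frames (6 7)
5 -> miss, evict 6, frames (7 5)
6 -> miss, evict 7, frames (5 6)
7 -> miss, evict 5, frames (6 7)
8 -> miss, evict 6, frames (7 8)
7 -> hit
3 -> miss, evict 8, frames (7 3)
8 -> miss, evict 3, frames (7 8)
Page faults: 11.

11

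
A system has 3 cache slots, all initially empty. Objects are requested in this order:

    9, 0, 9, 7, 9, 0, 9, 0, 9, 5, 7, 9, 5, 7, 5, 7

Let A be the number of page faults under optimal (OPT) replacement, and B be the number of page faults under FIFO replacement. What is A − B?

Under OPT: F F . F . . . . . F . . . . . . → 4 faults.
Under FIFO: F F . F . . . . . F . F . . . . → 5 faults.
A − B = 4 − 5 = -1.

-1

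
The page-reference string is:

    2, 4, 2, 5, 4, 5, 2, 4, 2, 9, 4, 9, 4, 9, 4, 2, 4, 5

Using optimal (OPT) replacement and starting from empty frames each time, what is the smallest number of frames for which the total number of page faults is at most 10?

2

f=1: 18 faults
f=2: 7 faults
f=3: 5 faults
f=4: 4 faults
Smallest f with faults ≤ 10 is 2.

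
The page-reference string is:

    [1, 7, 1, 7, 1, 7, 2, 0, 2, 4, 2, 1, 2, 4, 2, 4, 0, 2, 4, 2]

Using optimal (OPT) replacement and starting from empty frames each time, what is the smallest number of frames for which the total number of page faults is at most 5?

f=1: 20 faults
f=2: 9 faults
f=3: 6 faults
f=4: 5 faults
f=5: 5 faults
Smallest f with faults ≤ 5 is 4.

4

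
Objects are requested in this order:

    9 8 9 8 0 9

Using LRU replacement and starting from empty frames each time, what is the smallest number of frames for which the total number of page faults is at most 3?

3

f=1: 6 faults
f=2: 4 faults
f=3: 3 faults
Smallest f with faults ≤ 3 is 3.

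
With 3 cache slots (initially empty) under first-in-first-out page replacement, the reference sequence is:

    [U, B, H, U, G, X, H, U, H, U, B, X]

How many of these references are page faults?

9

U: miss, frames {U}
B: miss, frames {U,B}
H: miss, frames {U,B,H}
U: hit
G: miss, evict U, frames {B,H,G}
X: miss, evict B, frames {H,G,X}
H: hit
U: miss, evict H, frames {G,X,U}
H: miss, evict G, frames {X,U,H}
U: hit
B: miss, evict X, frames {U,H,B}
X: miss, evict U, frames {H,B,X}
Page faults: 9.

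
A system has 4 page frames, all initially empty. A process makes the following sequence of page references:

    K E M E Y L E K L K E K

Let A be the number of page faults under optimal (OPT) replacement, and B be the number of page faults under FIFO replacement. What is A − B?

-2

Under OPT: F F F . F F . . . . . . → 5 faults.
Under FIFO: F F F . F F . F . . F . → 7 faults.
A − B = 5 − 7 = -2.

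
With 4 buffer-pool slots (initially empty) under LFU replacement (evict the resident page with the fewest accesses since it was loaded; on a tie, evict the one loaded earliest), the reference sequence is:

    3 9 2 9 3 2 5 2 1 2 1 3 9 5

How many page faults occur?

3: miss, frames [3]
9: miss, frames [3, 9]
2: miss, frames [3, 9, 2]
9: hit
3: hit
2: hit
5: miss, frames [3, 9, 2, 5]
2: hit
1: miss, evict 5, frames [3, 9, 2, 1]
2: hit
1: hit
3: hit
9: hit
5: miss, evict 1, frames [3, 9, 2, 5]
Page faults: 6.

6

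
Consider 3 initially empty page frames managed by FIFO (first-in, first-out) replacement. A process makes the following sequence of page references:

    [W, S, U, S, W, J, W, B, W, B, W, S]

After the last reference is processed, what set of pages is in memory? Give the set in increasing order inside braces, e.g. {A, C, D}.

W → miss, frames {W}
S → miss, frames {W,S}
U → miss, frames {W,S,U}
S → hit
W → hit
J → miss, evict W, frames {S,U,J}
W → miss, evict S, frames {U,J,W}
B → miss, evict U, frames {J,W,B}
W → hit
B → hit
W → hit
S → miss, evict J, frames {W,B,S}

{B, S, W}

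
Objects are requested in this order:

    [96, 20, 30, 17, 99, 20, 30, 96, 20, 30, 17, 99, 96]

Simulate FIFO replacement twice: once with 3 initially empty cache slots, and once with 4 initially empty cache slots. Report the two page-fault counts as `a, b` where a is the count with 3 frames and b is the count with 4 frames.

10, 11

3 frames: F F F F F F F F . . F F . → 10 faults.
4 frames: F F F F F . . F F F F F F → 11 faults.
11 > 10: adding a frame increased faults — Belady's anomaly.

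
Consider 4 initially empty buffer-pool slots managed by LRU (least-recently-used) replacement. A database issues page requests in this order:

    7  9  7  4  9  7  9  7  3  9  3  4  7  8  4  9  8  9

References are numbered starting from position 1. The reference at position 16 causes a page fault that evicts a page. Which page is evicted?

pos 1: 7 → fault, frames (7)
pos 2: 9 → fault, frames (7 9)
pos 3: 7 → hit
pos 4: 4 → fault, frames (9 7 4)
pos 5: 9 → hit
pos 6: 7 → hit
pos 7: 9 → hit
pos 8: 7 → hit
pos 9: 3 → fault, frames (4 9 7 3)
pos 10: 9 → hit
pos 11: 3 → hit
pos 12: 4 → hit
pos 13: 7 → hit
pos 14: 8 → fault, evict 9, frames (3 4 7 8)
pos 15: 4 → hit
pos 16: 9 → fault, evict 3, frames (7 8 4 9)
At position 16, page 3 is evicted.

3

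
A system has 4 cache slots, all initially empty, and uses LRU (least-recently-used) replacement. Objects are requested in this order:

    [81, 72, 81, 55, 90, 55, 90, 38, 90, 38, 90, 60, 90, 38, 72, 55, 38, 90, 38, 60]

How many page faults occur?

81 -> fault, frames [81]
72 -> fault, frames [81, 72]
81 -> hit
55 -> fault, frames [72, 81, 55]
90 -> fault, frames [72, 81, 55, 90]
55 -> hit
90 -> hit
38 -> fault, evict 72, frames [81, 55, 90, 38]
90 -> hit
38 -> hit
90 -> hit
60 -> fault, evict 81, frames [55, 38, 90, 60]
90 -> hit
38 -> hit
72 -> fault, evict 55, frames [60, 90, 38, 72]
55 -> fault, evict 60, frames [90, 38, 72, 55]
38 -> hit
90 -> hit
38 -> hit
60 -> fault, evict 72, frames [55, 90, 38, 60]
Page faults: 9.

9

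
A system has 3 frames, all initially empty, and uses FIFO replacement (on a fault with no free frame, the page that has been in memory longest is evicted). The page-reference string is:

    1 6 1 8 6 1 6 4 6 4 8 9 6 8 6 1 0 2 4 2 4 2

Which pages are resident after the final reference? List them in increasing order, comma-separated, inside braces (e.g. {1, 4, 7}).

1: fault, frames {1}
6: fault, frames {1,6}
1: hit
8: fault, frames {1,6,8}
6: hit
1: hit
6: hit
4: fault, evict 1, frames {6,8,4}
6: hit
4: hit
8: hit
9: fault, evict 6, frames {8,4,9}
6: fault, evict 8, frames {4,9,6}
8: fault, evict 4, frames {9,6,8}
6: hit
1: fault, evict 9, frames {6,8,1}
0: fault, evict 6, frames {8,1,0}
2: fault, evict 8, frames {1,0,2}
4: fault, evict 1, frames {0,2,4}
2: hit
4: hit
2: hit

{0, 2, 4}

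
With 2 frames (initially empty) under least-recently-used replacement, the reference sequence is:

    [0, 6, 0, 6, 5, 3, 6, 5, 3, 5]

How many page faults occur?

0 → fault, frames [0]
6 → fault, frames [0, 6]
0 → hit
6 → hit
5 → fault, evict 0, frames [6, 5]
3 → fault, evict 6, frames [5, 3]
6 → fault, evict 5, frames [3, 6]
5 → fault, evict 3, frames [6, 5]
3 → fault, evict 6, frames [5, 3]
5 → hit
Page faults: 7.

7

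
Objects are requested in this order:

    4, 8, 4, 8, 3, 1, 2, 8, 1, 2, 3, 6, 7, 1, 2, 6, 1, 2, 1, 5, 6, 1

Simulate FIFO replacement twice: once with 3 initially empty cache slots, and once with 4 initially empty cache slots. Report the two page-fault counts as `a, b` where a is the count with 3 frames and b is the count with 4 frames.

3 frames: F F . . F F F F . . F F F F F F . . . F . F → 14 faults.
4 frames: F F . . F F F . . . . F F . . . . . . F . F → 9 faults.
9 < 14: adding a frame reduced faults, as is typical.

14, 9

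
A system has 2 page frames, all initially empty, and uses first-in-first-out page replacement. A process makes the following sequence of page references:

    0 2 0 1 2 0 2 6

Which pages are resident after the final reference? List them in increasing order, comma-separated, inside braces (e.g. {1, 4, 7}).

{2, 6}

0 -> fault, frames (0)
2 -> fault, frames (0 2)
0 -> hit
1 -> fault, evict 0, frames (2 1)
2 -> hit
0 -> fault, evict 2, frames (1 0)
2 -> fault, evict 1, frames (0 2)
6 -> fault, evict 0, frames (2 6)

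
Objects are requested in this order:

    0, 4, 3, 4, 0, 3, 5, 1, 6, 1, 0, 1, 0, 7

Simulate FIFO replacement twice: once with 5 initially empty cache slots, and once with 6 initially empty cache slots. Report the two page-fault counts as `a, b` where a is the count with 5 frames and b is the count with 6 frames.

5 frames: F F F . . . F F F . F . . F → 8 faults.
6 frames: F F F . . . F F F . . . . F → 7 faults.
7 < 8: adding a frame reduced faults, as is typical.

8, 7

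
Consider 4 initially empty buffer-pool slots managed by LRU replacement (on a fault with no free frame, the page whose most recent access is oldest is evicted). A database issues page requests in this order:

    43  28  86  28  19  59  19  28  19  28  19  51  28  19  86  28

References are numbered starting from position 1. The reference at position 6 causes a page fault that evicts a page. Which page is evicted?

pos 1: 43 -> miss, frames (43)
pos 2: 28 -> miss, frames (43 28)
pos 3: 86 -> miss, frames (43 28 86)
pos 4: 28 -> hit
pos 5: 19 -> miss, frames (43 86 28 19)
pos 6: 59 -> miss, evict 43, frames (86 28 19 59)
At position 6, page 43 is evicted.

43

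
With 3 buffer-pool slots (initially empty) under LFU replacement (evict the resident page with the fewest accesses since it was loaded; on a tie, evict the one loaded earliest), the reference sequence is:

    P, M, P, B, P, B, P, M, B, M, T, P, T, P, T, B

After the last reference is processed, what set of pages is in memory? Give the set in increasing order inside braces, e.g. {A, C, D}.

{B, P, T}

P → miss, frames (P)
M → miss, frames (P M)
P → hit
B → miss, frames (P M B)
P → hit
B → hit
P → hit
M → hit
B → hit
M → hit
T → miss, evict M, frames (P B T)
P → hit
T → hit
P → hit
T → hit
B → hit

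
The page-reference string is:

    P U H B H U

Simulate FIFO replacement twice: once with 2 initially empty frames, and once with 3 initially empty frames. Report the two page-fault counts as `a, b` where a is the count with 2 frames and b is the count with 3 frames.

5, 4

2 frames: F F F F . F → 5 faults.
3 frames: F F F F . . → 4 faults.
4 < 5: adding a frame reduced faults, as is typical.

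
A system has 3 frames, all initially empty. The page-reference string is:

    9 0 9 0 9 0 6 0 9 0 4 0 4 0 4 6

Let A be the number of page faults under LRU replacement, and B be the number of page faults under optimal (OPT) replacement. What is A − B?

Under LRU: F F . . . . F . . . F . . . . F → 5 faults.
Under OPT: F F . . . . F . . . F . . . . . → 4 faults.
A − B = 5 − 4 = 1.

1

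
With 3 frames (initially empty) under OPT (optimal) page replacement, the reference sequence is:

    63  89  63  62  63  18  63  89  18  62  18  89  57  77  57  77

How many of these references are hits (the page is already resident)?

9

63 → miss, frames {63}
89 → miss, frames {63,89}
63 → hit
62 → miss, frames {63,89,62}
63 → hit
18 → miss, evict 62, frames {63,89,18}
63 → hit
89 → hit
18 → hit
62 → miss, evict 63, frames {89,18,62}
18 → hit
89 → hit
57 → miss, evict 62, frames {89,18,57}
77 → miss, evict 18, frames {89,57,77}
57 → hit
77 → hit
Hits: 9.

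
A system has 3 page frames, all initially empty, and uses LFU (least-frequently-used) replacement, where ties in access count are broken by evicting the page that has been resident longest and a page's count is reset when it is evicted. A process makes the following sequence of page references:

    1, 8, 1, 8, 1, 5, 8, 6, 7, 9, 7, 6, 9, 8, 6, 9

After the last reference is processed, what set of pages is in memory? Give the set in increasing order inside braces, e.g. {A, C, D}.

1 -> miss, frames {1}
8 -> miss, frames {1,8}
1 -> hit
8 -> hit
1 -> hit
5 -> miss, frames {1,8,5}
8 -> hit
6 -> miss, evict 5, frames {1,8,6}
7 -> miss, evict 6, frames {1,8,7}
9 -> miss, evict 7, frames {1,8,9}
7 -> miss, evict 9, frames {1,8,7}
6 -> miss, evict 7, frames {1,8,6}
9 -> miss, evict 6, frames {1,8,9}
8 -> hit
6 -> miss, evict 9, frames {1,8,6}
9 -> miss, evict 6, frames {1,8,9}

{1, 8, 9}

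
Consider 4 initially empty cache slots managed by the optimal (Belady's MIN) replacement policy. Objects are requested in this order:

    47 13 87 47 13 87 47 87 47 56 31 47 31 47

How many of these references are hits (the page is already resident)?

9

47 -> fault, frames (47)
13 -> fault, frames (47 13)
87 -> fault, frames (47 13 87)
47 -> hit
13 -> hit
87 -> hit
47 -> hit
87 -> hit
47 -> hit
56 -> fault, frames (47 13 87 56)
31 -> fault, evict 56, frames (47 13 87 31)
47 -> hit
31 -> hit
47 -> hit
Hits: 9.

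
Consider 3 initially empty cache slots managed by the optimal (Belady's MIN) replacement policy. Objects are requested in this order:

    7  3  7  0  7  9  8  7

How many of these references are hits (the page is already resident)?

3

7: fault, frames [7]
3: fault, frames [7, 3]
7: hit
0: fault, frames [7, 3, 0]
7: hit
9: fault, evict 0, frames [7, 3, 9]
8: fault, evict 9, frames [7, 3, 8]
7: hit
Hits: 3.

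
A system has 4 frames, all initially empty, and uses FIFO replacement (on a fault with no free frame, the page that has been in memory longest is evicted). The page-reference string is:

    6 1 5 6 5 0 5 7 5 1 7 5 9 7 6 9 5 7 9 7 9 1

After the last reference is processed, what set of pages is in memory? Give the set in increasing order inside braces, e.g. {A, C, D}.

{1, 5, 6, 9}

6 -> miss, frames [6]
1 -> miss, frames [6, 1]
5 -> miss, frames [6, 1, 5]
6 -> hit
5 -> hit
0 -> miss, frames [6, 1, 5, 0]
5 -> hit
7 -> miss, evict 6, frames [1, 5, 0, 7]
5 -> hit
1 -> hit
7 -> hit
5 -> hit
9 -> miss, evict 1, frames [5, 0, 7, 9]
7 -> hit
6 -> miss, evict 5, frames [0, 7, 9, 6]
9 -> hit
5 -> miss, evict 0, frames [7, 9, 6, 5]
7 -> hit
9 -> hit
7 -> hit
9 -> hit
1 -> miss, evict 7, frames [9, 6, 5, 1]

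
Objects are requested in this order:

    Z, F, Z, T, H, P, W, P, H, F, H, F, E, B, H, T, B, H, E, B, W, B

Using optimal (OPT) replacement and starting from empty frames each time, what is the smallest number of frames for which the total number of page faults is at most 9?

5

f=1: 22 faults
f=2: 14 faults
f=3: 12 faults
f=4: 10 faults
f=5: 8 faults
f=6: 8 faults
f=7: 8 faults
f=8: 8 faults
Smallest f with faults ≤ 9 is 5.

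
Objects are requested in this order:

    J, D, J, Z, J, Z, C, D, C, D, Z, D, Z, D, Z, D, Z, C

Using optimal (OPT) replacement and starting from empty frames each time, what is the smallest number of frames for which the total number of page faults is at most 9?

2

f=1: 18 faults
f=2: 7 faults
f=3: 4 faults
f=4: 4 faults
Smallest f with faults ≤ 9 is 2.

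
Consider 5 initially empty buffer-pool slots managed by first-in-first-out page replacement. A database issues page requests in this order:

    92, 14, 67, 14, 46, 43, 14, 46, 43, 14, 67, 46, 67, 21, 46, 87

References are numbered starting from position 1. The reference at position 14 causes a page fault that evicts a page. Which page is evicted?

92

pos 1: 92: miss, frames (92)
pos 2: 14: miss, frames (92 14)
pos 3: 67: miss, frames (92 14 67)
pos 4: 14: hit
pos 5: 46: miss, frames (92 14 67 46)
pos 6: 43: miss, frames (92 14 67 46 43)
pos 7: 14: hit
pos 8: 46: hit
pos 9: 43: hit
pos 10: 14: hit
pos 11: 67: hit
pos 12: 46: hit
pos 13: 67: hit
pos 14: 21: miss, evict 92, frames (14 67 46 43 21)
At position 14, page 92 is evicted.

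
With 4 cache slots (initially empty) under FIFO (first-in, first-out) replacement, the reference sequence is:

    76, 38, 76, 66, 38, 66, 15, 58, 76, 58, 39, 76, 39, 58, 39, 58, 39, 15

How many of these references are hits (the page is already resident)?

76: fault, frames (76)
38: fault, frames (76 38)
76: hit
66: fault, frames (76 38 66)
38: hit
66: hit
15: fault, frames (76 38 66 15)
58: fault, evict 76, frames (38 66 15 58)
76: fault, evict 38, frames (66 15 58 76)
58: hit
39: fault, evict 66, frames (15 58 76 39)
76: hit
39: hit
58: hit
39: hit
58: hit
39: hit
15: hit
Hits: 11.

11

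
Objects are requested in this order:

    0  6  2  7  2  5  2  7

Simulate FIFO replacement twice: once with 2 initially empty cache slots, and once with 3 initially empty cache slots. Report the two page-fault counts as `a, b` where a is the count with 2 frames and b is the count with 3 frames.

2 frames: F F F F . F F F → 7 faults.
3 frames: F F F F . F . . → 5 faults.
5 < 7: adding a frame reduced faults, as is typical.

7, 5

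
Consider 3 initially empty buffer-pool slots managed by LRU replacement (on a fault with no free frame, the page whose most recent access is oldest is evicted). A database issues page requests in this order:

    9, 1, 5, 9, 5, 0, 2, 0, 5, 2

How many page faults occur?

9 -> miss, frames [9]
1 -> miss, frames [9, 1]
5 -> miss, frames [9, 1, 5]
9 -> hit
5 -> hit
0 -> miss, evict 1, frames [9, 5, 0]
2 -> miss, evict 9, frames [5, 0, 2]
0 -> hit
5 -> hit
2 -> hit
Page faults: 5.

5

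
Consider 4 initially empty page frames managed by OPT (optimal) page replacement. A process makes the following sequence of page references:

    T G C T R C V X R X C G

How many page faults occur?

T → fault, frames {T}
G → fault, frames {T,G}
C → fault, frames {T,G,C}
T → hit
R → fault, frames {T,G,C,R}
C → hit
V → fault, evict T, frames {G,C,R,V}
X → fault, evict V, frames {G,C,R,X}
R → hit
X → hit
C → hit
G → hit
Page faults: 6.

6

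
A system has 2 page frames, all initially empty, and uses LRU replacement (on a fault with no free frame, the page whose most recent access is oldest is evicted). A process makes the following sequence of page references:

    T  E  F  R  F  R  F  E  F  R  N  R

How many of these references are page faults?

T → miss, frames [T]
E → miss, frames [T, E]
F → miss, evict T, frames [E, F]
R → miss, evict E, frames [F, R]
F → hit
R → hit
F → hit
E → miss, evict R, frames [F, E]
F → hit
R → miss, evict E, frames [F, R]
N → miss, evict F, frames [R, N]
R → hit
Page faults: 7.

7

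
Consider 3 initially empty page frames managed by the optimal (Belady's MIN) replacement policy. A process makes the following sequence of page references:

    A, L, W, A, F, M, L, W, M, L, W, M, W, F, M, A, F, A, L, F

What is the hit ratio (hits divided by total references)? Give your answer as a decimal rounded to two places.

A → fault, frames (A)
L → fault, frames (A L)
W → fault, frames (A L W)
A → hit
F → fault, evict A, frames (L W F)
M → fault, evict F, frames (L W M)
L → hit
W → hit
M → hit
L → hit
W → hit
M → hit
W → hit
F → fault, evict W, frames (L M F)
M → hit
A → fault, evict M, frames (L F A)
F → hit
A → hit
L → hit
F → hit
Hits: 13 of 20 references → 13/20 = 0.6500.

0.65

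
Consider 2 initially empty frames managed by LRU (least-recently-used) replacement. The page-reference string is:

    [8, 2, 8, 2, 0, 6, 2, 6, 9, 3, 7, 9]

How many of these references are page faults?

9

8 -> fault, frames [8]
2 -> fault, frames [8, 2]
8 -> hit
2 -> hit
0 -> fault, evict 8, frames [2, 0]
6 -> fault, evict 2, frames [0, 6]
2 -> fault, evict 0, frames [6, 2]
6 -> hit
9 -> fault, evict 2, frames [6, 9]
3 -> fault, evict 6, frames [9, 3]
7 -> fault, evict 9, frames [3, 7]
9 -> fault, evict 3, frames [7, 9]
Page faults: 9.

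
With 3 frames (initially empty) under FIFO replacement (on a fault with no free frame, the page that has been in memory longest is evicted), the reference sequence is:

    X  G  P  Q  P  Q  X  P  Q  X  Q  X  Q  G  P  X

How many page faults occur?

7

X → fault, frames [X]
G → fault, frames [X, G]
P → fault, frames [X, G, P]
Q → fault, evict X, frames [G, P, Q]
P → hit
Q → hit
X → fault, evict G, frames [P, Q, X]
P → hit
Q → hit
X → hit
Q → hit
X → hit
Q → hit
G → fault, evict P, frames [Q, X, G]
P → fault, evict Q, frames [X, G, P]
X → hit
Page faults: 7.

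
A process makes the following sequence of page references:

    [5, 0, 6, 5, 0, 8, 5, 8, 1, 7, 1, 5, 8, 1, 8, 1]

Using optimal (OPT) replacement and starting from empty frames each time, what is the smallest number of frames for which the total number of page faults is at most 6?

4

f=1: 16 faults
f=2: 9 faults
f=3: 7 faults
f=4: 6 faults
f=5: 6 faults
f=6: 6 faults
Smallest f with faults ≤ 6 is 4.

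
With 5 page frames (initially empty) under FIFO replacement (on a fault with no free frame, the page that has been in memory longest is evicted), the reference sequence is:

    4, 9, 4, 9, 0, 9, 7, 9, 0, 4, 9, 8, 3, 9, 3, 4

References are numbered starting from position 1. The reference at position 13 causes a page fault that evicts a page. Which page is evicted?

pos 1: 4 -> fault, frames [4]
pos 2: 9 -> fault, frames [4, 9]
pos 3: 4 -> hit
pos 4: 9 -> hit
pos 5: 0 -> fault, frames [4, 9, 0]
pos 6: 9 -> hit
pos 7: 7 -> fault, frames [4, 9, 0, 7]
pos 8: 9 -> hit
pos 9: 0 -> hit
pos 10: 4 -> hit
pos 11: 9 -> hit
pos 12: 8 -> fault, frames [4, 9, 0, 7, 8]
pos 13: 3 -> fault, evict 4, frames [9, 0, 7, 8, 3]
At position 13, page 4 is evicted.

4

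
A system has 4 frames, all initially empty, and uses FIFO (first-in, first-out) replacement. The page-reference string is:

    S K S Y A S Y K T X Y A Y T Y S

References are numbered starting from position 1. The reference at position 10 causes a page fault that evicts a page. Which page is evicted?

K

pos 1: S -> fault, frames [S]
pos 2: K -> fault, frames [S, K]
pos 3: S -> hit
pos 4: Y -> fault, frames [S, K, Y]
pos 5: A -> fault, frames [S, K, Y, A]
pos 6: S -> hit
pos 7: Y -> hit
pos 8: K -> hit
pos 9: T -> fault, evict S, frames [K, Y, A, T]
pos 10: X -> fault, evict K, frames [Y, A, T, X]
At position 10, page K is evicted.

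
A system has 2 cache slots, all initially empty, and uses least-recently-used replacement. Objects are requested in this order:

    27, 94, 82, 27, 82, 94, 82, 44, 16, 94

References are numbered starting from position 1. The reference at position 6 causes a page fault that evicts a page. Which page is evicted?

pos 1: 27 → miss, frames {27}
pos 2: 94 → miss, frames {27,94}
pos 3: 82 → miss, evict 27, frames {94,82}
pos 4: 27 → miss, evict 94, frames {82,27}
pos 5: 82 → hit
pos 6: 94 → miss, evict 27, frames {82,94}
At position 6, page 27 is evicted.

27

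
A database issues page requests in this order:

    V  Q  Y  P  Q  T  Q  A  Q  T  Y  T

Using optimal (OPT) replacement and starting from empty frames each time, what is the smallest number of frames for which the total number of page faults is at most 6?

f=1: 12 faults
f=2: 8 faults
f=3: 7 faults
f=4: 6 faults
f=5: 6 faults
f=6: 6 faults
Smallest f with faults ≤ 6 is 4.

4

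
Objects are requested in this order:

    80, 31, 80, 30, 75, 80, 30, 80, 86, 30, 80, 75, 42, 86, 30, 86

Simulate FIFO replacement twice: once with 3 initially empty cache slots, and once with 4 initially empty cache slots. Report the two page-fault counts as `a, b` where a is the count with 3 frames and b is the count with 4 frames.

3 frames: F F . F F F . . F F . F F F F . → 11 faults.
4 frames: F F . F F . . . F . F . F . F . → 8 faults.
8 < 11: adding a frame reduced faults, as is typical.

11, 8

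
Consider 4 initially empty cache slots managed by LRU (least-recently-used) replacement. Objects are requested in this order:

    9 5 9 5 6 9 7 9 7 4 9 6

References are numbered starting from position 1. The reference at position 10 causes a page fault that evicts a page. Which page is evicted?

pos 1: 9: fault, frames (9)
pos 2: 5: fault, frames (9 5)
pos 3: 9: hit
pos 4: 5: hit
pos 5: 6: fault, frames (9 5 6)
pos 6: 9: hit
pos 7: 7: fault, frames (5 6 9 7)
pos 8: 9: hit
pos 9: 7: hit
pos 10: 4: fault, evict 5, frames (6 9 7 4)
At position 10, page 5 is evicted.

5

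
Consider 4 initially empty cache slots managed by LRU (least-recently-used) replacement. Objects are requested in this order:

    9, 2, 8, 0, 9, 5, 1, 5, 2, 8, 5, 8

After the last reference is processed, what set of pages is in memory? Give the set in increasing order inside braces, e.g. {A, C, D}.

{1, 2, 5, 8}

9 -> fault, frames [9]
2 -> fault, frames [9, 2]
8 -> fault, frames [9, 2, 8]
0 -> fault, frames [9, 2, 8, 0]
9 -> hit
5 -> fault, evict 2, frames [8, 0, 9, 5]
1 -> fault, evict 8, frames [0, 9, 5, 1]
5 -> hit
2 -> fault, evict 0, frames [9, 1, 5, 2]
8 -> fault, evict 9, frames [1, 5, 2, 8]
5 -> hit
8 -> hit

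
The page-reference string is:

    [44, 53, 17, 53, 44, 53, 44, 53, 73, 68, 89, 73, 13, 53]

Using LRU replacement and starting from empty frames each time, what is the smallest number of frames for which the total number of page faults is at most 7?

f=1: 14 faults
f=2: 10 faults
f=3: 8 faults
f=4: 8 faults
f=5: 7 faults
f=6: 7 faults
f=7: 7 faults
Smallest f with faults ≤ 7 is 5.

5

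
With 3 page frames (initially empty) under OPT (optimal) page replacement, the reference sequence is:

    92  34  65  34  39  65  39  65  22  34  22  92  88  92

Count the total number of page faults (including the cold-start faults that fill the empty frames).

92: miss, frames (92)
34: miss, frames (92 34)
65: miss, frames (92 34 65)
34: hit
39: miss, evict 92, frames (34 65 39)
65: hit
39: hit
65: hit
22: miss, evict 39, frames (34 65 22)
34: hit
22: hit
92: miss, evict 22, frames (34 65 92)
88: miss, evict 65, frames (34 92 88)
92: hit
Page faults: 7.

7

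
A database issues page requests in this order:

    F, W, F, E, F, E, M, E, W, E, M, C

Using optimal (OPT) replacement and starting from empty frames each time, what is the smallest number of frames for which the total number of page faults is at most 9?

f=1: 12 faults
f=2: 7 faults
f=3: 5 faults
f=4: 5 faults
f=5: 5 faults
Smallest f with faults ≤ 9 is 2.

2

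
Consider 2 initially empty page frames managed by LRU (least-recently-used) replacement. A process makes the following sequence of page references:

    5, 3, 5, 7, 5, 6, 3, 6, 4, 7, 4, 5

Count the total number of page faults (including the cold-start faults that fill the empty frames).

8

5 -> fault, frames {5}
3 -> fault, frames {5,3}
5 -> hit
7 -> fault, evict 3, frames {5,7}
5 -> hit
6 -> fault, evict 7, frames {5,6}
3 -> fault, evict 5, frames {6,3}
6 -> hit
4 -> fault, evict 3, frames {6,4}
7 -> fault, evict 6, frames {4,7}
4 -> hit
5 -> fault, evict 7, frames {4,5}
Page faults: 8.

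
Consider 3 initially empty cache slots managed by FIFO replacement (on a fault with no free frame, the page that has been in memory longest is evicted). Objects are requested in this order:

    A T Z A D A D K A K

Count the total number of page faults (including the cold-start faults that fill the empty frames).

6

A → fault, frames [A]
T → fault, frames [A, T]
Z → fault, frames [A, T, Z]
A → hit
D → fault, evict A, frames [T, Z, D]
A → fault, evict T, frames [Z, D, A]
D → hit
K → fault, evict Z, frames [D, A, K]
A → hit
K → hit
Page faults: 6.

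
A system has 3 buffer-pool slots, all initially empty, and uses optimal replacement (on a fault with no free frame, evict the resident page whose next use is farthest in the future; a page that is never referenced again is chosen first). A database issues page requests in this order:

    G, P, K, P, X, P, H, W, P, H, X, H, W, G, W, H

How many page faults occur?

G → miss, frames {G}
P → miss, frames {G,P}
K → miss, frames {G,P,K}
P → hit
X → miss, evict K, frames {G,P,X}
P → hit
H → miss, evict G, frames {P,X,H}
W → miss, evict X, frames {P,H,W}
P → hit
H → hit
X → miss, evict P, frames {H,W,X}
H → hit
W → hit
G → miss, evict X, frames {H,W,G}
W → hit
H → hit
Page faults: 8.

8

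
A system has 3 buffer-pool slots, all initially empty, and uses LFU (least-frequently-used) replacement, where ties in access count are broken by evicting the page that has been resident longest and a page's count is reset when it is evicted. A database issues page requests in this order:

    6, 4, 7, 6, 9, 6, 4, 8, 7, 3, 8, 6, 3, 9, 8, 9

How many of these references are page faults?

12

6: fault, frames {6}
4: fault, frames {6,4}
7: fault, frames {6,4,7}
6: hit
9: fault, evict 4, frames {6,7,9}
6: hit
4: fault, evict 7, frames {6,9,4}
8: fault, evict 9, frames {6,4,8}
7: fault, evict 4, frames {6,8,7}
3: fault, evict 8, frames {6,7,3}
8: fault, evict 7, frames {6,3,8}
6: hit
3: hit
9: fault, evict 8, frames {6,3,9}
8: fault, evict 9, frames {6,3,8}
9: fault, evict 8, frames {6,3,9}
Page faults: 12.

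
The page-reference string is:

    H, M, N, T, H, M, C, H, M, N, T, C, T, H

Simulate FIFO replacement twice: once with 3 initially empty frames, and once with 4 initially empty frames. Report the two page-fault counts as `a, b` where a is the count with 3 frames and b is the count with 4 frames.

3 frames: F F F F F F F . . F F . . F → 10 faults.
4 frames: F F F F . . F F F F F F . F → 11 faults.
11 > 10: adding a frame increased faults — Belady's anomaly.

10, 11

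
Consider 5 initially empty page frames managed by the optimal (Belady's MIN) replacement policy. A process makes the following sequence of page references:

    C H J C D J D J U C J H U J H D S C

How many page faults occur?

C → fault, frames {C}
H → fault, frames {C,H}
J → fault, frames {C,H,J}
C → hit
D → fault, frames {C,H,J,D}
J → hit
D → hit
J → hit
U → fault, frames {C,H,J,D,U}
C → hit
J → hit
H → hit
U → hit
J → hit
H → hit
D → hit
S → fault, evict U, frames {C,H,J,D,S}
C → hit
Page faults: 6.

6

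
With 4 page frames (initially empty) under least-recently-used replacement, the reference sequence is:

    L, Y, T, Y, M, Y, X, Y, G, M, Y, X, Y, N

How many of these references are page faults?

L → fault, frames (L)
Y → fault, frames (L Y)
T → fault, frames (L Y T)
Y → hit
M → fault, frames (L T Y M)
Y → hit
X → fault, evict L, frames (T M Y X)
Y → hit
G → fault, evict T, frames (M X Y G)
M → hit
Y → hit
X → hit
Y → hit
N → fault, evict G, frames (M X Y N)
Page faults: 7.

7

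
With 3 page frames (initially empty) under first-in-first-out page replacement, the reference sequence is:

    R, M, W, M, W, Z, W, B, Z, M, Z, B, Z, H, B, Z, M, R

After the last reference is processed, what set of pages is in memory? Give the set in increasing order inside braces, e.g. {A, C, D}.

{H, R, Z}

R → miss, frames [R]
M → miss, frames [R, M]
W → miss, frames [R, M, W]
M → hit
W → hit
Z → miss, evict R, frames [M, W, Z]
W → hit
B → miss, evict M, frames [W, Z, B]
Z → hit
M → miss, evict W, frames [Z, B, M]
Z → hit
B → hit
Z → hit
H → miss, evict Z, frames [B, M, H]
B → hit
Z → miss, evict B, frames [M, H, Z]
M → hit
R → miss, evict M, frames [H, Z, R]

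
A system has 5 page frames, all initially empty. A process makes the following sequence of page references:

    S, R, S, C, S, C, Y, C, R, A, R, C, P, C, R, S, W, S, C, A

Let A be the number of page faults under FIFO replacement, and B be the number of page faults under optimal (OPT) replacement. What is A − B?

Under FIFO: F F . F . . F . . F . . F . . F F . F . → 9 faults.
Under OPT: F F . F . . F . . F . . F . . . F . . . → 7 faults.
A − B = 9 − 7 = 2.

2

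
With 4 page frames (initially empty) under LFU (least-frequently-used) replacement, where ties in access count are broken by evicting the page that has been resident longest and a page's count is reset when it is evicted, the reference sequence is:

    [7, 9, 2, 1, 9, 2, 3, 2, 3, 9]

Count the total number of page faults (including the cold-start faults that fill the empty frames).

5

7 → miss, frames {7}
9 → miss, frames {7,9}
2 → miss, frames {7,9,2}
1 → miss, frames {7,9,2,1}
9 → hit
2 → hit
3 → miss, evict 7, frames {9,2,1,3}
2 → hit
3 → hit
9 → hit
Page faults: 5.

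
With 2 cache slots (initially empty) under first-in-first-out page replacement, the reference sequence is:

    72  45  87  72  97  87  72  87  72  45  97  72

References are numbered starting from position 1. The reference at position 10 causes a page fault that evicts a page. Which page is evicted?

pos 1: 72 -> fault, frames {72}
pos 2: 45 -> fault, frames {72,45}
pos 3: 87 -> fault, evict 72, frames {45,87}
pos 4: 72 -> fault, evict 45, frames {87,72}
pos 5: 97 -> fault, evict 87, frames {72,97}
pos 6: 87 -> fault, evict 72, frames {97,87}
pos 7: 72 -> fault, evict 97, frames {87,72}
pos 8: 87 -> hit
pos 9: 72 -> hit
pos 10: 45 -> fault, evict 87, frames {72,45}
At position 10, page 87 is evicted.

87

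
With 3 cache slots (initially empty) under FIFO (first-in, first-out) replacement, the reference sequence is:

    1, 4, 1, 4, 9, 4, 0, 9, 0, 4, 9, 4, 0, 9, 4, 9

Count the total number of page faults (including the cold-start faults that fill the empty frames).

1 -> miss, frames {1}
4 -> miss, frames {1,4}
1 -> hit
4 -> hit
9 -> miss, frames {1,4,9}
4 -> hit
0 -> miss, evict 1, frames {4,9,0}
9 -> hit
0 -> hit
4 -> hit
9 -> hit
4 -> hit
0 -> hit
9 -> hit
4 -> hit
9 -> hit
Page faults: 4.

4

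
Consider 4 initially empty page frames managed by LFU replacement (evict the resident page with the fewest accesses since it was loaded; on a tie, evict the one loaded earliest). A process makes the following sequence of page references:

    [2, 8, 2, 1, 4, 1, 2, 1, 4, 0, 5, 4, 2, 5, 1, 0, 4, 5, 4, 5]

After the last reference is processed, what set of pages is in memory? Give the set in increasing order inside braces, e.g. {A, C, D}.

2: miss, frames {2}
8: miss, frames {2,8}
2: hit
1: miss, frames {2,8,1}
4: miss, frames {2,8,1,4}
1: hit
2: hit
1: hit
4: hit
0: miss, evict 8, frames {2,1,4,0}
5: miss, evict 0, frames {2,1,4,5}
4: hit
2: hit
5: hit
1: hit
0: miss, evict 5, frames {2,1,4,0}
4: hit
5: miss, evict 0, frames {2,1,4,5}
4: hit
5: hit

{1, 2, 4, 5}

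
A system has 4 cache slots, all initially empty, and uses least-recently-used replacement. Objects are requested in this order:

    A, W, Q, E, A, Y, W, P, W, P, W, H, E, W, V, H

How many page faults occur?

10

A: miss, frames [A]
W: miss, frames [A, W]
Q: miss, frames [A, W, Q]
E: miss, frames [A, W, Q, E]
A: hit
Y: miss, evict W, frames [Q, E, A, Y]
W: miss, evict Q, frames [E, A, Y, W]
P: miss, evict E, frames [A, Y, W, P]
W: hit
P: hit
W: hit
H: miss, evict A, frames [Y, P, W, H]
E: miss, evict Y, frames [P, W, H, E]
W: hit
V: miss, evict P, frames [H, E, W, V]
H: hit
Page faults: 10.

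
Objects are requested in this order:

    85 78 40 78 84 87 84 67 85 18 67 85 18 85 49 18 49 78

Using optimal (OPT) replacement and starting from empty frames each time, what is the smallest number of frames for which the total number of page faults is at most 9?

f=1: 18 faults
f=2: 11 faults
f=3: 9 faults
f=4: 8 faults
f=5: 8 faults
f=6: 8 faults
f=7: 8 faults
f=8: 8 faults
Smallest f with faults ≤ 9 is 3.

3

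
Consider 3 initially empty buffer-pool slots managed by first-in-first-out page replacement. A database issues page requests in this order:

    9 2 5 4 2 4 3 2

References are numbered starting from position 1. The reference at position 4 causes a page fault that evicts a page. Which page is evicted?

pos 1: 9 -> fault, frames (9)
pos 2: 2 -> fault, frames (9 2)
pos 3: 5 -> fault, frames (9 2 5)
pos 4: 4 -> fault, evict 9, frames (2 5 4)
At position 4, page 9 is evicted.

9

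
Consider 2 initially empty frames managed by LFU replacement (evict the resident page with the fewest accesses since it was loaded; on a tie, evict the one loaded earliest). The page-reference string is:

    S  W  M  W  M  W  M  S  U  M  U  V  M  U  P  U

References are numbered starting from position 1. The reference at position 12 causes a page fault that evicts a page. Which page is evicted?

U

pos 1: S → miss, frames (S)
pos 2: W → miss, frames (S W)
pos 3: M → miss, evict S, frames (W M)
pos 4: W → hit
pos 5: M → hit
pos 6: W → hit
pos 7: M → hit
pos 8: S → miss, evict W, frames (M S)
pos 9: U → miss, evict S, frames (M U)
pos 10: M → hit
pos 11: U → hit
pos 12: V → miss, evict U, frames (M V)
At position 12, page U is evicted.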